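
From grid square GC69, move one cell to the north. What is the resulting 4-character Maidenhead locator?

Latitude square 9; +1 → 10, wraps to 0, carry into field.
Latitude field C = 2; +1 → 3 = D.
The longitude characters are unchanged.

GD60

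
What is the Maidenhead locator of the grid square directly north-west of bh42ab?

BH32xc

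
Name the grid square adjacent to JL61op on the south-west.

Longitude subsquare o = 14; −1 → 13 = n.
Latitude subsquare p = 15; −1 → 14 = o.

JL61no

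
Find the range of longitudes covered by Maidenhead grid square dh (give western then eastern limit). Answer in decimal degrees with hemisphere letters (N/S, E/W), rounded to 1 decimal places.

120.0° W, 100.0° W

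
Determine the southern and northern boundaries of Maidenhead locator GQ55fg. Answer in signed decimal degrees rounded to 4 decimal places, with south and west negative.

Field G=6, Q=16: +6·20° lon, +16·10° lat → SW at lon -60°, lat 70°.
Square 5, 5: +5·2° lon, +5·1° lat → SW at lon -50°, lat 75°.
Subsquare f=5, g=6: +5·0.0833333° lon, +6·0.0416667° lat → SW at lon -49.5833°, lat 75.25°.
Cell spans 0.0833333° lon × 0.0416667° lat.
south 75.2500, north 75.2917.

75.2500, 75.2917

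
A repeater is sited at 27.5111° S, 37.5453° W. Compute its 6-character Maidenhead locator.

HG12fl

Offset from 180°W / 90°S: lon 142.4547°, lat 62.4889°.
Field: lon ⌊142.4547/20⌋ = 7 → H; lat ⌊62.4889/10⌋ = 6 → G.
Square: lon ⌊2.4547/2⌋ = 1; lat ⌊2.4889/1⌋ = 2.
Subsquare: lon ⌊0.4547/0.0833333⌋ = 5 → f; lat ⌊0.4889/0.0416667⌋ = 11 → l.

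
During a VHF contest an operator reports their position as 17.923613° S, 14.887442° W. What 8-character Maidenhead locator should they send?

IH22nb38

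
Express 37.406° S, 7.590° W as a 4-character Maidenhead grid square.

Shift to the Maidenhead origin (180°W, 90°S): lon 172.41, lat 52.59.
Field: 172.41/20 → 8 → I, 52.59/10 → 5 → F; chars IF.
Square: 12.41/2 → 6, 2.59/1 → 2; chars 62.

IF62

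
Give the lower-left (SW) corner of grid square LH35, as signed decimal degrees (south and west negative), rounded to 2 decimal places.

Field L=11, H=7: +11·20° lon, +7·10° lat → SW at lon 40°, lat -20°.
Square 3, 5: +3·2° lon, +5·1° lat → SW at lon 46°, lat -15°.
latitude -15.00, longitude 46.00.

-15.00, 46.00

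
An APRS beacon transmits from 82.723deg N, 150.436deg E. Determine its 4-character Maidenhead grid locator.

QR52

Shift to the Maidenhead origin (180°W, 90°S): lon 330.44, lat 172.72.
Field: 330.44/20 → 16 → Q, 172.72/10 → 17 → R; chars QR.
Square: 10.44/2 → 5, 2.72/1 → 2; chars 52.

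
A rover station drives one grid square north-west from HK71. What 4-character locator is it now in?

HK62

Longitude square 7; −1 → 6.
Latitude square 1; +1 → 2.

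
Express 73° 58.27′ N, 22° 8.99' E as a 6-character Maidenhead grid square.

KQ13bx

Offset from 180°W / 90°S: lon 202.1498°, lat 163.9712°.
Field: lon ⌊202.1498/20⌋ = 10 → K; lat ⌊163.9712/10⌋ = 16 → Q.
Square: lon ⌊2.1498/2⌋ = 1; lat ⌊3.9712/1⌋ = 3.
Subsquare: lon ⌊0.1498/0.0833333⌋ = 1 → b; lat ⌊0.9712/0.0416667⌋ = 23 → x.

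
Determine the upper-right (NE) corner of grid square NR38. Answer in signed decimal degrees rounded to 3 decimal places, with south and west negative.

Field N=13, R=17: +13·20° lon, +17·10° lat → SW at lon 80°, lat 80°.
Square 3, 8: +3·2° lon, +8·1° lat → SW at lon 86°, lat 88°.
Cell spans 2° lon × 1° lat. NE corner is SW corner plus one full cell.
latitude 89.000, longitude 88.000.

89.000, 88.000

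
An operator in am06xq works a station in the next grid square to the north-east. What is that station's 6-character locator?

Longitude subsquare x = 23; +1 → 24, wraps to 0 = a, carry into square.
Longitude square 0; +1 → 1.
Latitude subsquare q = 16; +1 → 17 = r.

AM16ar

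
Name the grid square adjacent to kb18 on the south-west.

Longitude square 1; −1 → 0.
Latitude square 8; −1 → 7.

KB07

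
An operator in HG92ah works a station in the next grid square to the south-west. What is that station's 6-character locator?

HG82xg

Longitude subsquare a = 0; −1 → -1, wraps to 23 = x, carry into square.
Longitude square 9; −1 → 8.
Latitude subsquare h = 7; −1 → 6 = g.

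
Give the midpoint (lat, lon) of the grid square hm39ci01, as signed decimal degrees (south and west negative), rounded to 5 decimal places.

39.33958, -33.82917

Field H=7, M=12: +7·20° lon, +12·10° lat → SW at lon -40°, lat 30°.
Square 3, 9: +3·2° lon, +9·1° lat → SW at lon -34°, lat 39°.
Subsquare c=2, i=8: +2·0.0833333° lon, +8·0.0416667° lat → SW at lon -33.8333°, lat 39.3333°.
Extended square 0, 1: +0·0.00833333° lon, +1·0.00416667° lat → SW at lon -33.8333°, lat 39.3375°.
Cell spans 0.00833333° lon × 0.00416667° lat. Centre is SW corner plus half of each.
latitude 39.33958, longitude -33.82917.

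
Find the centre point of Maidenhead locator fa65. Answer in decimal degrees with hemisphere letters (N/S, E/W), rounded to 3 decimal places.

84.500° S, 67.000° W

Field F=5, A=0: +5·20° lon, +0·10° lat → SW at lon -80°, lat -90°.
Square 6, 5: +6·2° lon, +5·1° lat → SW at lon -68°, lat -85°.
Cell spans 2° lon × 1° lat. Centre is SW corner plus half of each.
latitude 84.500° S, longitude 67.000° W.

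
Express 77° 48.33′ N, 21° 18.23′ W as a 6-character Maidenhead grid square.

Add 180° to longitude and 90° to latitude: 158.6962, 167.8055.
Field: lon ⌊158.6962/20⌋ = 7 → H; lat ⌊167.8055/10⌋ = 16 → Q.
Square: lon ⌊18.6962/2⌋ = 9; lat ⌊7.8055/1⌋ = 7.
Subsquare: lon ⌊0.6962/0.0833333⌋ = 8 → i; lat ⌊0.8055/0.0416667⌋ = 19 → t.

HQ97it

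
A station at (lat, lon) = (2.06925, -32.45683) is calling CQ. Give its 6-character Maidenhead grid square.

HJ32sb

Shift to the Maidenhead origin (180°W, 90°S): lon 147.5432, lat 92.0692.
Field: lon ⌊147.5432/20⌋ = 7 → H; lat ⌊92.0692/10⌋ = 9 → J.
Square: lon ⌊7.5432/2⌋ = 3; lat ⌊2.0692/1⌋ = 2.
Subsquare: lon ⌊1.5432/0.0833333⌋ = 18 → s; lat ⌊0.0692/0.0416667⌋ = 1 → b.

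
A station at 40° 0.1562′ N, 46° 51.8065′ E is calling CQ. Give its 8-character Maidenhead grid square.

Add 180° to longitude and 90° to latitude: 226.86344, 130.00260.
Field (20°×10°, letters A–R): 226.86344/20 → 11 → L, 130.00260/10 → 13 → N; chars LN.
Square (2°×1°, digits 0–9): 6.86344/2 → 3, 0.00260/1 → 0; chars 30.
Subsquare (5′×2.5′, letters a–x): 0.86344/0.0833333 → 10 → k, 0.00260/0.0416667 → 0 → a; chars ka.
Extended square (30″×15″, digits 0–9): 0.03011/0.00833333 → 3, 0.00260/0.00416667 → 0; chars 30.

LN30ka30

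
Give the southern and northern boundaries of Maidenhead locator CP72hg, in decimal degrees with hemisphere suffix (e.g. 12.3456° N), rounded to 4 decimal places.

Field C=2, P=15: +2·20° lon, +15·10° lat → SW at lon -140°, lat 60°.
Square 7, 2: +7·2° lon, +2·1° lat → SW at lon -126°, lat 62°.
Subsquare h=7, g=6: +7·0.0833333° lon, +6·0.0416667° lat → SW at lon -125.417°, lat 62.25°.
Cell spans 0.0833333° lon × 0.0416667° lat.
south 62.2500° N, north 62.2917° N.

62.2500° N, 62.2917° N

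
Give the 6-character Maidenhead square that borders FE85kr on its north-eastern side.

FE85ls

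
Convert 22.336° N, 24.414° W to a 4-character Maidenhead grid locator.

HL72

Offset from 180°W / 90°S: lon 155.59°, lat 112.34°.
Field (20°×10°, letters A–R): lon ⌊155.59/20⌋ = 7 → H; lat ⌊112.34/10⌋ = 11 → L.
Square (2°×1°, digits 0–9): lon ⌊15.59/2⌋ = 7; lat ⌊2.34/1⌋ = 2.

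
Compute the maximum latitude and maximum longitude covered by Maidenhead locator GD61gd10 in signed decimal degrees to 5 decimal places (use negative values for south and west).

-58.87083, -47.48333

Field G=6, D=3: +6·20° lon, +3·10° lat → SW at lon -60°, lat -60°.
Square 6, 1: +6·2° lon, +1·1° lat → SW at lon -48°, lat -59°.
Subsquare g=6, d=3: +6·0.0833333° lon, +3·0.0416667° lat → SW at lon -47.5°, lat -58.875°.
Extended square 1, 0: +1·0.00833333° lon, +0·0.00416667° lat → SW at lon -47.4917°, lat -58.875°.
Cell spans 0.00833333° lon × 0.00416667° lat. NE corner is SW corner plus one full cell.
latitude -58.87083, longitude -47.48333.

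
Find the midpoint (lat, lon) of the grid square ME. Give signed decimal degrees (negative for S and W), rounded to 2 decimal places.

Field M=12, E=4: +12·20° lon, +4·10° lat → SW at lon 60°, lat -50°.
Cell spans 20° lon × 10° lat. Centre is SW corner plus half of each.
latitude -45.00, longitude 70.00.

-45.00, 70.00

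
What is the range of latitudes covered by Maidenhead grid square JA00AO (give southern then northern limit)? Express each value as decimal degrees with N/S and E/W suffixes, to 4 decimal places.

89.4167° S, 89.3750° S

Field J=9, A=0: +9·20° lon, +0·10° lat → SW at lon 0°, lat -90°.
Square 0, 0: +0·2° lon, +0·1° lat → SW at lon 0°, lat -90°.
Subsquare a=0, o=14: +0·0.0833333° lon, +14·0.0416667° lat → SW at lon 0°, lat -89.4167°.
Cell spans 0.0833333° lon × 0.0416667° lat.
south 89.4167° S, north 89.3750° S.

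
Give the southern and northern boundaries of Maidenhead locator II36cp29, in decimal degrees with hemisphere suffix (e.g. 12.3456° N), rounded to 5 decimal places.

Field I=8, I=8: +8·20° lon, +8·10° lat → SW at lon -20°, lat -10°.
Square 3, 6: +3·2° lon, +6·1° lat → SW at lon -14°, lat -4°.
Subsquare c=2, p=15: +2·0.0833333° lon, +15·0.0416667° lat → SW at lon -13.8333°, lat -3.375°.
Extended square 2, 9: +2·0.00833333° lon, +9·0.00416667° lat → SW at lon -13.8167°, lat -3.3375°.
Cell spans 0.00833333° lon × 0.00416667° lat.
south 3.33750° S, north 3.33333° S.

3.33750° S, 3.33333° S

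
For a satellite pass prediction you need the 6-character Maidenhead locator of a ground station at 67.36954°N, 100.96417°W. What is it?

DP97mi

Add 180° to longitude and 90° to latitude: 79.0358, 157.3695.
Field (20°×10°, letters A–R): lon ⌊79.0358/20⌋ = 3 → D; lat ⌊157.3695/10⌋ = 15 → P.
Square (2°×1°, digits 0–9): lon ⌊19.0358/2⌋ = 9; lat ⌊7.3695/1⌋ = 7.
Subsquare (5′×2.5′, letters a–x): lon ⌊1.0358/0.0833333⌋ = 12 → m; lat ⌊0.3695/0.0416667⌋ = 8 → i.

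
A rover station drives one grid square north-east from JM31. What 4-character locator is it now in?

JM42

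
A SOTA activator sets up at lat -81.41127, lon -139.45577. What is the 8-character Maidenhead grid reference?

CA08go51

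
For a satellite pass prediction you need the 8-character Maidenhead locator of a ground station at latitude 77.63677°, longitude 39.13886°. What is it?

KQ97np62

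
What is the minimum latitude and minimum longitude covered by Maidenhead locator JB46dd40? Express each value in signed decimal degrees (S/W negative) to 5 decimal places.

Field J=9, B=1: +9·20° lon, +1·10° lat → SW at lon 0°, lat -80°.
Square 4, 6: +4·2° lon, +6·1° lat → SW at lon 8°, lat -74°.
Subsquare d=3, d=3: +3·0.0833333° lon, +3·0.0416667° lat → SW at lon 8.25°, lat -73.875°.
Extended square 4, 0: +4·0.00833333° lon, +0·0.00416667° lat → SW at lon 8.28333°, lat -73.875°.
latitude -73.87500, longitude 8.28333.

-73.87500, 8.28333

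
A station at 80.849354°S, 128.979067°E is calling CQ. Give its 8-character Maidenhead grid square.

PA49ld76

Add 180° to longitude and 90° to latitude: 308.97907, 9.15065.
Field: lon ⌊308.97907/20⌋ = 15 → P; lat ⌊9.15065/10⌋ = 0 → A.
Square: lon ⌊8.97907/2⌋ = 4; lat ⌊9.15065/1⌋ = 9.
Subsquare: lon ⌊0.97907/0.0833333⌋ = 11 → l; lat ⌊0.15065/0.0416667⌋ = 3 → d.
Extended square: lon ⌊0.06240/0.00833333⌋ = 7; lat ⌊0.02565/0.00416667⌋ = 6.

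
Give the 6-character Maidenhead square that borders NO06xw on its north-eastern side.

NO16ax

Longitude subsquare x = 23; +1 → 24, wraps to 0 = a, carry into square.
Longitude square 0; +1 → 1.
Latitude subsquare w = 22; +1 → 23 = x.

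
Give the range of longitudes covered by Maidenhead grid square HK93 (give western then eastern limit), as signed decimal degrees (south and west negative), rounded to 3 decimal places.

-22.000, -20.000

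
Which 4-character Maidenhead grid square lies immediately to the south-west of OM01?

Longitude square 0; −1 → -1, wraps to 9, carry into field.
Longitude field O = 14; −1 → 13 = N.
Latitude square 1; −1 → 0.

NM90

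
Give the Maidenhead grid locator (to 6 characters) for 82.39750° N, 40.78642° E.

Offset from 180°W / 90°S: lon 220.7864°, lat 172.3975°.
Field: 220.7864/20 → 11 → L, 172.3975/10 → 17 → R; chars LR.
Square: 0.7864/2 → 0, 2.3975/1 → 2; chars 02.
Subsquare: 0.7864/0.0833333 → 9 → j, 0.3975/0.0416667 → 9 → j; chars jj.

LR02jj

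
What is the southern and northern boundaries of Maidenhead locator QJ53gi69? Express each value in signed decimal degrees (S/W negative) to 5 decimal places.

3.37083, 3.37500

Field Q=16, J=9: +16·20° lon, +9·10° lat → SW at lon 140°, lat 0°.
Square 5, 3: +5·2° lon, +3·1° lat → SW at lon 150°, lat 3°.
Subsquare g=6, i=8: +6·0.0833333° lon, +8·0.0416667° lat → SW at lon 150.5°, lat 3.33333°.
Extended square 6, 9: +6·0.00833333° lon, +9·0.00416667° lat → SW at lon 150.55°, lat 3.37083°.
Cell spans 0.00833333° lon × 0.00416667° lat.
south 3.37083, north 3.37500.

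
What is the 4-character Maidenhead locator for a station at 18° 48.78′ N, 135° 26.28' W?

CK28

Shift to the Maidenhead origin (180°W, 90°S): lon 44.56, lat 108.81.
Field: lon ⌊44.56/20⌋ = 2 → C; lat ⌊108.81/10⌋ = 10 → K.
Square: lon ⌊4.56/2⌋ = 2; lat ⌊8.81/1⌋ = 8.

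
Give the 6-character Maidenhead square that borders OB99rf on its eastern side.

OB99sf

Longitude subsquare r = 17; +1 → 18 = s.
The latitude characters are unchanged.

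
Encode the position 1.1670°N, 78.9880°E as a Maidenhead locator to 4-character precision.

MJ91

Offset from 180°W / 90°S: lon 258.99°, lat 91.17°.
Field: 258.99/20 → 12 → M, 91.17/10 → 9 → J; chars MJ.
Square: 18.99/2 → 9, 1.17/1 → 1; chars 91.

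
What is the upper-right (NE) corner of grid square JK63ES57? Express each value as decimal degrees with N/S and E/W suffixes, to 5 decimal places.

Field J=9, K=10: +9·20° lon, +10·10° lat → SW at lon 0°, lat 10°.
Square 6, 3: +6·2° lon, +3·1° lat → SW at lon 12°, lat 13°.
Subsquare e=4, s=18: +4·0.0833333° lon, +18·0.0416667° lat → SW at lon 12.3333°, lat 13.75°.
Extended square 5, 7: +5·0.00833333° lon, +7·0.00416667° lat → SW at lon 12.375°, lat 13.7792°.
Cell spans 0.00833333° lon × 0.00416667° lat. NE corner is SW corner plus one full cell.
latitude 13.78333° N, longitude 12.38333° E.

13.78333° N, 12.38333° E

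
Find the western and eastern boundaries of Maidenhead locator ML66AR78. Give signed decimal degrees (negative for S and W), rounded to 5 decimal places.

72.05833, 72.06667

Field M=12, L=11: +12·20° lon, +11·10° lat → SW at lon 60°, lat 20°.
Square 6, 6: +6·2° lon, +6·1° lat → SW at lon 72°, lat 26°.
Subsquare a=0, r=17: +0·0.0833333° lon, +17·0.0416667° lat → SW at lon 72°, lat 26.7083°.
Extended square 7, 8: +7·0.00833333° lon, +8·0.00416667° lat → SW at lon 72.0583°, lat 26.7417°.
Cell spans 0.00833333° lon × 0.00416667° lat.
west 72.05833, east 72.06667.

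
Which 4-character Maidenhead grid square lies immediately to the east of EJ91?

Longitude square 9; +1 → 10, wraps to 0, carry into field.
Longitude field E = 4; +1 → 5 = F.
The latitude characters are unchanged.

FJ01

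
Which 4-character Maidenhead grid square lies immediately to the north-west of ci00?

BI91

Longitude square 0; −1 → -1, wraps to 9, carry into field.
Longitude field C = 2; −1 → 1 = B.
Latitude square 0; +1 → 1.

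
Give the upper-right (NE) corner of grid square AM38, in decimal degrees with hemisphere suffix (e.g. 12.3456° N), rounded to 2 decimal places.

39.00° N, 172.00° W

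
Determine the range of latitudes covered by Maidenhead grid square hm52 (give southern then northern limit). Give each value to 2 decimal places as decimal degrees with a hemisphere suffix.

32.00° N, 33.00° N

Field H=7, M=12: +7·20° lon, +12·10° lat → SW at lon -40°, lat 30°.
Square 5, 2: +5·2° lon, +2·1° lat → SW at lon -30°, lat 32°.
Cell spans 2° lon × 1° lat.
south 32.00° N, north 33.00° N.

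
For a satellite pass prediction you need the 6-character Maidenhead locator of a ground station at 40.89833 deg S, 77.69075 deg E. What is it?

ME89uc

Add 180° to longitude and 90° to latitude: 257.6907, 49.1017.
Field: lon ⌊257.6907/20⌋ = 12 → M; lat ⌊49.1017/10⌋ = 4 → E.
Square: lon ⌊17.6907/2⌋ = 8; lat ⌊9.1017/1⌋ = 9.
Subsquare: lon ⌊1.6907/0.0833333⌋ = 20 → u; lat ⌊0.1017/0.0416667⌋ = 2 → c.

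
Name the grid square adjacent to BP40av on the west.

BP30xv

Longitude subsquare a = 0; −1 → -1, wraps to 23 = x, carry into square.
Longitude square 4; −1 → 3.
The latitude characters are unchanged.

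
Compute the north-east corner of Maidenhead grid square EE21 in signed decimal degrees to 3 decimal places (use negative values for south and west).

Field E=4, E=4: +4·20° lon, +4·10° lat → SW at lon -100°, lat -50°.
Square 2, 1: +2·2° lon, +1·1° lat → SW at lon -96°, lat -49°.
Cell spans 2° lon × 1° lat. NE corner is SW corner plus one full cell.
latitude -48.000, longitude -94.000.

-48.000, -94.000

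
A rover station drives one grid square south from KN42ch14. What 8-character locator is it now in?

KN42ch13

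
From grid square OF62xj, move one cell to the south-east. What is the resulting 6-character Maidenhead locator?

Longitude subsquare x = 23; +1 → 24, wraps to 0 = a, carry into square.
Longitude square 6; +1 → 7.
Latitude subsquare j = 9; −1 → 8 = i.

OF72ai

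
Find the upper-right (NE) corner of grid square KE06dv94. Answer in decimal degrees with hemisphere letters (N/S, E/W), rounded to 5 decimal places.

Field K=10, E=4: +10·20° lon, +4·10° lat → SW at lon 20°, lat -50°.
Square 0, 6: +0·2° lon, +6·1° lat → SW at lon 20°, lat -44°.
Subsquare d=3, v=21: +3·0.0833333° lon, +21·0.0416667° lat → SW at lon 20.25°, lat -43.125°.
Extended square 9, 4: +9·0.00833333° lon, +4·0.00416667° lat → SW at lon 20.325°, lat -43.1083°.
Cell spans 0.00833333° lon × 0.00416667° lat. NE corner is SW corner plus one full cell.
latitude 43.10417° S, longitude 20.33333° E.

43.10417° S, 20.33333° E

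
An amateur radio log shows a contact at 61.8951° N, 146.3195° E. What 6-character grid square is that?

Offset from 180°W / 90°S: lon 326.3195°, lat 151.8951°.
Field (20°×10°, letters A–R): 326.3195/20 → 16 → Q, 151.8951/10 → 15 → P; chars QP.
Square (2°×1°, digits 0–9): 6.3195/2 → 3, 1.8951/1 → 1; chars 31.
Subsquare (5′×2.5′, letters a–x): 0.3195/0.0833333 → 3 → d, 0.8951/0.0416667 → 21 → v; chars dv.

QP31dv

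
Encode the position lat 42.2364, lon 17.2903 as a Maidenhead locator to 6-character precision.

JN82pf

Offset from 180°W / 90°S: lon 197.2903°, lat 132.2364°.
Field (20°×10°, letters A–R): lon ⌊197.2903/20⌋ = 9 → J; lat ⌊132.2364/10⌋ = 13 → N.
Square (2°×1°, digits 0–9): lon ⌊17.2903/2⌋ = 8; lat ⌊2.2364/1⌋ = 2.
Subsquare (5′×2.5′, letters a–x): lon ⌊1.2903/0.0833333⌋ = 15 → p; lat ⌊0.2364/0.0416667⌋ = 5 → f.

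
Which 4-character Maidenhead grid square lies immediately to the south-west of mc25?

MC14

Longitude square 2; −1 → 1.
Latitude square 5; −1 → 4.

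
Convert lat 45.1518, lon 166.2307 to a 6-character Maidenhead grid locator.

RN35cd

Shift to the Maidenhead origin (180°W, 90°S): lon 346.2307, lat 135.1518.
Field: lon ⌊346.2307/20⌋ = 17 → R; lat ⌊135.1518/10⌋ = 13 → N.
Square: lon ⌊6.2307/2⌋ = 3; lat ⌊5.1518/1⌋ = 5.
Subsquare: lon ⌊0.2307/0.0833333⌋ = 2 → c; lat ⌊0.1518/0.0416667⌋ = 3 → d.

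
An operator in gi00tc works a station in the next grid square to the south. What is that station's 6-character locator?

GI00tb

Latitude subsquare c = 2; −1 → 1 = b.
The longitude characters are unchanged.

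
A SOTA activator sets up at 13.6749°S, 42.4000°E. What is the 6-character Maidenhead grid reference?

LH16eh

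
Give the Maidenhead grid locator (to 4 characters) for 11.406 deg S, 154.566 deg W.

BH28

Offset from 180°W / 90°S: lon 25.43°, lat 78.59°.
Field: lon ⌊25.43/20⌋ = 1 → B; lat ⌊78.59/10⌋ = 7 → H.
Square: lon ⌊5.43/2⌋ = 2; lat ⌊8.59/1⌋ = 8.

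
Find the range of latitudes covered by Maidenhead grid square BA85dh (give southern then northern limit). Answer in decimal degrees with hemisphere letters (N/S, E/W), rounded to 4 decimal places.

Field B=1, A=0: +1·20° lon, +0·10° lat → SW at lon -160°, lat -90°.
Square 8, 5: +8·2° lon, +5·1° lat → SW at lon -144°, lat -85°.
Subsquare d=3, h=7: +3·0.0833333° lon, +7·0.0416667° lat → SW at lon -143.75°, lat -84.7083°.
Cell spans 0.0833333° lon × 0.0416667° lat.
south 84.7083° S, north 84.6667° S.

84.7083° S, 84.6667° S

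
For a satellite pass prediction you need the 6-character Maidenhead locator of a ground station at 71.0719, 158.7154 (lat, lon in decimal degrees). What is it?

QQ91ib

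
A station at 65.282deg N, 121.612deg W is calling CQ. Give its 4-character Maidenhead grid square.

CP95

Add 180° to longitude and 90° to latitude: 58.39, 155.28.
Field (20°×10°, letters A–R): 58.39/20 → 2 → C, 155.28/10 → 15 → P; chars CP.
Square (2°×1°, digits 0–9): 18.39/2 → 9, 5.28/1 → 5; chars 95.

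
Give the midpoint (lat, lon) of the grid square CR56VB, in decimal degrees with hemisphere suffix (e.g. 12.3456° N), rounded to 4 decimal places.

86.0625° N, 128.2083° W

Field C=2, R=17: +2·20° lon, +17·10° lat → SW at lon -140°, lat 80°.
Square 5, 6: +5·2° lon, +6·1° lat → SW at lon -130°, lat 86°.
Subsquare v=21, b=1: +21·0.0833333° lon, +1·0.0416667° lat → SW at lon -128.25°, lat 86.0417°.
Cell spans 0.0833333° lon × 0.0416667° lat. Centre is SW corner plus half of each.
latitude 86.0625° N, longitude 128.2083° W.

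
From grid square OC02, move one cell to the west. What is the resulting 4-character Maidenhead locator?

NC92

Longitude square 0; −1 → -1, wraps to 9, carry into field.
Longitude field O = 14; −1 → 13 = N.
The latitude characters are unchanged.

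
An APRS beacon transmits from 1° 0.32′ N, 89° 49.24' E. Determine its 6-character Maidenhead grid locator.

NJ41va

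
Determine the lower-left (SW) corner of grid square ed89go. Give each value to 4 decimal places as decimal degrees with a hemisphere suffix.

50.4167° S, 83.5000° W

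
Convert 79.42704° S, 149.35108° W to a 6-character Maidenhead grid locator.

BB50hn

Offset from 180°W / 90°S: lon 30.6489°, lat 10.5730°.
Field (20°×10°, letters A–R): 30.6489/20 → 1 → B, 10.5730/10 → 1 → B; chars BB.
Square (2°×1°, digits 0–9): 10.6489/2 → 5, 0.5730/1 → 0; chars 50.
Subsquare (5′×2.5′, letters a–x): 0.6489/0.0833333 → 7 → h, 0.5730/0.0416667 → 13 → n; chars hn.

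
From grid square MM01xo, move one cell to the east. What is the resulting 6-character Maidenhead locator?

Longitude subsquare x = 23; +1 → 24, wraps to 0 = a, carry into square.
Longitude square 0; +1 → 1.
The latitude characters are unchanged.

MM11ao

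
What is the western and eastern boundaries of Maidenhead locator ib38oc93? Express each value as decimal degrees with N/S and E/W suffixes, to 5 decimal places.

12.75833° W, 12.75000° W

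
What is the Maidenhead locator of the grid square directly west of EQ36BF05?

EQ36af95

Longitude extended square 0; −1 → -1, wraps to 9, carry into subsquare.
Longitude subsquare b = 1; −1 → 0 = a.
The latitude characters are unchanged.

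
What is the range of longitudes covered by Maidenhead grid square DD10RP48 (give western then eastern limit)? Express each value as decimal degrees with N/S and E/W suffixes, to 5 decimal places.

116.55000° W, 116.54167° W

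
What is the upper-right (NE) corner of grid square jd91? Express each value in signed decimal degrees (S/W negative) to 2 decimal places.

-58.00, 20.00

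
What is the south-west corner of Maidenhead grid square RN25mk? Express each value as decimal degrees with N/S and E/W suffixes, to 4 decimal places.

45.4167° N, 165.0000° E

Field R=17, N=13: +17·20° lon, +13·10° lat → SW at lon 160°, lat 40°.
Square 2, 5: +2·2° lon, +5·1° lat → SW at lon 164°, lat 45°.
Subsquare m=12, k=10: +12·0.0833333° lon, +10·0.0416667° lat → SW at lon 165°, lat 45.4167°.
latitude 45.4167° N, longitude 165.0000° E.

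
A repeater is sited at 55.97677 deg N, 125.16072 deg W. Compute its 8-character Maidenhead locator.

Offset from 180°W / 90°S: lon 54.83928°, lat 145.97677°.
Field (20°×10°, letters A–R): 54.83928/20 → 2 → C, 145.97677/10 → 14 → O; chars CO.
Square (2°×1°, digits 0–9): 14.83928/2 → 7, 5.97677/1 → 5; chars 75.
Subsquare (5′×2.5′, letters a–x): 0.83928/0.0833333 → 10 → k, 0.97677/0.0416667 → 23 → x; chars kx.
Extended square (30″×15″, digits 0–9): 0.00595/0.00833333 → 0, 0.01844/0.00416667 → 4; chars 04.

CO75kx04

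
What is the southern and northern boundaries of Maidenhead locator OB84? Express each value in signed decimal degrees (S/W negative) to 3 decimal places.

Field O=14, B=1: +14·20° lon, +1·10° lat → SW at lon 100°, lat -80°.
Square 8, 4: +8·2° lon, +4·1° lat → SW at lon 116°, lat -76°.
Cell spans 2° lon × 1° lat.
south -76.000, north -75.000.

-76.000, -75.000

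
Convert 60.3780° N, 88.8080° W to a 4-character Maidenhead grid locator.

EP50

Add 180° to longitude and 90° to latitude: 91.19, 150.38.
Field (20°×10°, letters A–R): 91.19/20 → 4 → E, 150.38/10 → 15 → P; chars EP.
Square (2°×1°, digits 0–9): 11.19/2 → 5, 0.38/1 → 0; chars 50.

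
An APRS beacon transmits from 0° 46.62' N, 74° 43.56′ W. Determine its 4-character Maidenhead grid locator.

Shift to the Maidenhead origin (180°W, 90°S): lon 105.27, lat 90.78.
Field: lon ⌊105.27/20⌋ = 5 → F; lat ⌊90.78/10⌋ = 9 → J.
Square: lon ⌊5.27/2⌋ = 2; lat ⌊0.78/1⌋ = 0.

FJ20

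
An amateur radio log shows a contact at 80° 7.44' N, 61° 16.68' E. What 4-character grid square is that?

Shift to the Maidenhead origin (180°W, 90°S): lon 241.28, lat 170.12.
Field: lon ⌊241.28/20⌋ = 12 → M; lat ⌊170.12/10⌋ = 17 → R.
Square: lon ⌊1.28/2⌋ = 0; lat ⌊0.12/1⌋ = 0.

MR00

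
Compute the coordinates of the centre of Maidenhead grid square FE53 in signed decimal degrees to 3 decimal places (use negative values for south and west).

Field F=5, E=4: +5·20° lon, +4·10° lat → SW at lon -80°, lat -50°.
Square 5, 3: +5·2° lon, +3·1° lat → SW at lon -70°, lat -47°.
Cell spans 2° lon × 1° lat. Centre is SW corner plus half of each.
latitude -46.500, longitude -69.000.

-46.500, -69.000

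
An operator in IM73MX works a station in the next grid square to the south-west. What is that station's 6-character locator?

IM73lw

Longitude subsquare m = 12; −1 → 11 = l.
Latitude subsquare x = 23; −1 → 22 = w.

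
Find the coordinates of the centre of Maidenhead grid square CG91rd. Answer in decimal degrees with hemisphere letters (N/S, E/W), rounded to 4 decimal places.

28.8542° S, 120.5417° W

Field C=2, G=6: +2·20° lon, +6·10° lat → SW at lon -140°, lat -30°.
Square 9, 1: +9·2° lon, +1·1° lat → SW at lon -122°, lat -29°.
Subsquare r=17, d=3: +17·0.0833333° lon, +3·0.0416667° lat → SW at lon -120.583°, lat -28.875°.
Cell spans 0.0833333° lon × 0.0416667° lat. Centre is SW corner plus half of each.
latitude 28.8542° S, longitude 120.5417° W.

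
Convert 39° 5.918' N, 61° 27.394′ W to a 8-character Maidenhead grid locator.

Shift to the Maidenhead origin (180°W, 90°S): lon 118.54343, lat 129.09863.
Field (20°×10°, letters A–R): lon ⌊118.54343/20⌋ = 5 → F; lat ⌊129.09863/10⌋ = 12 → M.
Square (2°×1°, digits 0–9): lon ⌊18.54343/2⌋ = 9; lat ⌊9.09863/1⌋ = 9.
Subsquare (5′×2.5′, letters a–x): lon ⌊0.54343/0.0833333⌋ = 6 → g; lat ⌊0.09863/0.0416667⌋ = 2 → c.
Extended square (30″×15″, digits 0–9): lon ⌊0.04343/0.00833333⌋ = 5; lat ⌊0.01530/0.00416667⌋ = 3.

FM99gc53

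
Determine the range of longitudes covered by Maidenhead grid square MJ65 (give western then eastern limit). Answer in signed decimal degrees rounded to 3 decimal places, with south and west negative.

Field M=12, J=9: +12·20° lon, +9·10° lat → SW at lon 60°, lat 0°.
Square 6, 5: +6·2° lon, +5·1° lat → SW at lon 72°, lat 5°.
Cell spans 2° lon × 1° lat.
west 72.000, east 74.000.

72.000, 74.000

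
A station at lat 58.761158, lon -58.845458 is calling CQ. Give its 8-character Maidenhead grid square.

GO08ns82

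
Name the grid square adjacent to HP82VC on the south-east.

HP82wb

Longitude subsquare v = 21; +1 → 22 = w.
Latitude subsquare c = 2; −1 → 1 = b.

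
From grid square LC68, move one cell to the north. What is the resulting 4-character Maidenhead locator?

LC69

Latitude square 8; +1 → 9.
The longitude characters are unchanged.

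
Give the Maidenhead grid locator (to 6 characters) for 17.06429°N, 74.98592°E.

Add 180° to longitude and 90° to latitude: 254.9859, 107.0643.
Field: 254.9859/20 → 12 → M, 107.0643/10 → 10 → K; chars MK.
Square: 14.9859/2 → 7, 7.0643/1 → 7; chars 77.
Subsquare: 0.9859/0.0833333 → 11 → l, 0.0643/0.0416667 → 1 → b; chars lb.

MK77lb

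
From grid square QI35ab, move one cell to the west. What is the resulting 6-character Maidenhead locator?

QI25xb

Longitude subsquare a = 0; −1 → -1, wraps to 23 = x, carry into square.
Longitude square 3; −1 → 2.
The latitude characters are unchanged.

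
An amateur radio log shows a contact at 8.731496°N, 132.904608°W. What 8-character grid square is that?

CJ38nr15

Offset from 180°W / 90°S: lon 47.09539°, lat 98.73150°.
Field (20°×10°, letters A–R): lon ⌊47.09539/20⌋ = 2 → C; lat ⌊98.73150/10⌋ = 9 → J.
Square (2°×1°, digits 0–9): lon ⌊7.09539/2⌋ = 3; lat ⌊8.73150/1⌋ = 8.
Subsquare (5′×2.5′, letters a–x): lon ⌊1.09539/0.0833333⌋ = 13 → n; lat ⌊0.73150/0.0416667⌋ = 17 → r.
Extended square (30″×15″, digits 0–9): lon ⌊0.01206/0.00833333⌋ = 1; lat ⌊0.02316/0.00416667⌋ = 5.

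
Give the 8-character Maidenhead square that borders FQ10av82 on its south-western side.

Longitude extended square 8; −1 → 7.
Latitude extended square 2; −1 → 1.

FQ10av71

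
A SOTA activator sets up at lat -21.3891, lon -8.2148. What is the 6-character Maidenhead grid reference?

IG58vo

Offset from 180°W / 90°S: lon 171.7852°, lat 68.6109°.
Field: 171.7852/20 → 8 → I, 68.6109/10 → 6 → G; chars IG.
Square: 11.7852/2 → 5, 8.6109/1 → 8; chars 58.
Subsquare: 1.7852/0.0833333 → 21 → v, 0.6109/0.0416667 → 14 → o; chars vo.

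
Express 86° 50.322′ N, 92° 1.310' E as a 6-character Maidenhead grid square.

Offset from 180°W / 90°S: lon 272.0218°, lat 176.8387°.
Field (20°×10°, letters A–R): lon ⌊272.0218/20⌋ = 13 → N; lat ⌊176.8387/10⌋ = 17 → R.
Square (2°×1°, digits 0–9): lon ⌊12.0218/2⌋ = 6; lat ⌊6.8387/1⌋ = 6.
Subsquare (5′×2.5′, letters a–x): lon ⌊0.0218/0.0833333⌋ = 0 → a; lat ⌊0.8387/0.0416667⌋ = 20 → u.

NR66au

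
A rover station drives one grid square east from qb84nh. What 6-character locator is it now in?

QB84oh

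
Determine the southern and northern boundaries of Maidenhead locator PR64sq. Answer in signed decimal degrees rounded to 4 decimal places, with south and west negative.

84.6667, 84.7083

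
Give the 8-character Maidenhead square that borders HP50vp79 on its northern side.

Latitude extended square 9; +1 → 10, wraps to 0, carry into subsquare.
Latitude subsquare p = 15; +1 → 16 = q.
The longitude characters are unchanged.

HP50vq70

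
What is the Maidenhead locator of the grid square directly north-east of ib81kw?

IB81lx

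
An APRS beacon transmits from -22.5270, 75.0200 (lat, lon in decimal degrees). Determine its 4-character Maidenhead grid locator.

MG77

Shift to the Maidenhead origin (180°W, 90°S): lon 255.02, lat 67.47.
Field (20°×10°, letters A–R): lon ⌊255.02/20⌋ = 12 → M; lat ⌊67.47/10⌋ = 6 → G.
Square (2°×1°, digits 0–9): lon ⌊15.02/2⌋ = 7; lat ⌊7.47/1⌋ = 7.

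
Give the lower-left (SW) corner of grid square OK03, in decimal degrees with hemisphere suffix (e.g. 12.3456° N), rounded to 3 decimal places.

Field O=14, K=10: +14·20° lon, +10·10° lat → SW at lon 100°, lat 10°.
Square 0, 3: +0·2° lon, +3·1° lat → SW at lon 100°, lat 13°.
latitude 13.000° N, longitude 100.000° E.

13.000° N, 100.000° E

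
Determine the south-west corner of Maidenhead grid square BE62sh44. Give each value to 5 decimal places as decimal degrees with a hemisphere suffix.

47.69167° S, 146.46667° W

Field B=1, E=4: +1·20° lon, +4·10° lat → SW at lon -160°, lat -50°.
Square 6, 2: +6·2° lon, +2·1° lat → SW at lon -148°, lat -48°.
Subsquare s=18, h=7: +18·0.0833333° lon, +7·0.0416667° lat → SW at lon -146.5°, lat -47.7083°.
Extended square 4, 4: +4·0.00833333° lon, +4·0.00416667° lat → SW at lon -146.467°, lat -47.6917°.
latitude 47.69167° S, longitude 146.46667° W.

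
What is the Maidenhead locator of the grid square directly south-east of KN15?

KN24

Longitude square 1; +1 → 2.
Latitude square 5; −1 → 4.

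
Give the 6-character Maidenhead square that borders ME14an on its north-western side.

Longitude subsquare a = 0; −1 → -1, wraps to 23 = x, carry into square.
Longitude square 1; −1 → 0.
Latitude subsquare n = 13; +1 → 14 = o.

ME04xo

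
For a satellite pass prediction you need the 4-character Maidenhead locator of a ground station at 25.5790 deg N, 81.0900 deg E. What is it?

NL05

Offset from 180°W / 90°S: lon 261.09°, lat 115.58°.
Field: 261.09/20 → 13 → N, 115.58/10 → 11 → L; chars NL.
Square: 1.09/2 → 0, 5.58/1 → 5; chars 05.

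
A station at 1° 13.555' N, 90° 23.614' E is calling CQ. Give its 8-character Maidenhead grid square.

NJ51ef74

Shift to the Maidenhead origin (180°W, 90°S): lon 270.39357, lat 91.22592.
Field: lon ⌊270.39357/20⌋ = 13 → N; lat ⌊91.22592/10⌋ = 9 → J.
Square: lon ⌊10.39357/2⌋ = 5; lat ⌊1.22592/1⌋ = 1.
Subsquare: lon ⌊0.39357/0.0833333⌋ = 4 → e; lat ⌊0.22592/0.0416667⌋ = 5 → f.
Extended square: lon ⌊0.06023/0.00833333⌋ = 7; lat ⌊0.01758/0.00416667⌋ = 4.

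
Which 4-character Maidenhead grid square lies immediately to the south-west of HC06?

Longitude square 0; −1 → -1, wraps to 9, carry into field.
Longitude field H = 7; −1 → 6 = G.
Latitude square 6; −1 → 5.

GC95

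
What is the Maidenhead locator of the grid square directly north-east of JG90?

Longitude square 9; +1 → 10, wraps to 0, carry into field.
Longitude field J = 9; +1 → 10 = K.
Latitude square 0; +1 → 1.

KG01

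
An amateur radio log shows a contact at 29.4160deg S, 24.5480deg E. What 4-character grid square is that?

KG20

Shift to the Maidenhead origin (180°W, 90°S): lon 204.55, lat 60.58.
Field: lon ⌊204.55/20⌋ = 10 → K; lat ⌊60.58/10⌋ = 6 → G.
Square: lon ⌊4.55/2⌋ = 2; lat ⌊0.58/1⌋ = 0.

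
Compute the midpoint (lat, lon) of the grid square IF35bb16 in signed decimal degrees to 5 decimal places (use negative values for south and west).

-34.93125, -13.90417

Field I=8, F=5: +8·20° lon, +5·10° lat → SW at lon -20°, lat -40°.
Square 3, 5: +3·2° lon, +5·1° lat → SW at lon -14°, lat -35°.
Subsquare b=1, b=1: +1·0.0833333° lon, +1·0.0416667° lat → SW at lon -13.9167°, lat -34.9583°.
Extended square 1, 6: +1·0.00833333° lon, +6·0.00416667° lat → SW at lon -13.9083°, lat -34.9333°.
Cell spans 0.00833333° lon × 0.00416667° lat. Centre is SW corner plus half of each.
latitude -34.93125, longitude -13.90417.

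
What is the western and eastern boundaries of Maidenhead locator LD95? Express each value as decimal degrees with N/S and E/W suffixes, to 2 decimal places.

58.00° E, 60.00° E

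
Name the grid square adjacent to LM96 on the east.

MM06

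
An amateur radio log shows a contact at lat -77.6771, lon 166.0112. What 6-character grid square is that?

RB32ah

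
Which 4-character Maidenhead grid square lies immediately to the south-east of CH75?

CH84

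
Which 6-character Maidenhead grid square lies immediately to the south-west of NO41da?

NO40cx

Longitude subsquare d = 3; −1 → 2 = c.
Latitude subsquare a = 0; −1 → -1, wraps to 23 = x, carry into square.
Latitude square 1; −1 → 0.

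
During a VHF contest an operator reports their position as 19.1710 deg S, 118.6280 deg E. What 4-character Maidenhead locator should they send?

Shift to the Maidenhead origin (180°W, 90°S): lon 298.63, lat 70.83.
Field: lon ⌊298.63/20⌋ = 14 → O; lat ⌊70.83/10⌋ = 7 → H.
Square: lon ⌊18.63/2⌋ = 9; lat ⌊0.83/1⌋ = 0.

OH90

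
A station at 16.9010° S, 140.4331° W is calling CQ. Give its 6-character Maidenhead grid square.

Add 180° to longitude and 90° to latitude: 39.5669, 73.0990.
Field (20°×10°, letters A–R): 39.5669/20 → 1 → B, 73.0990/10 → 7 → H; chars BH.
Square (2°×1°, digits 0–9): 19.5669/2 → 9, 3.0990/1 → 3; chars 93.
Subsquare (5′×2.5′, letters a–x): 1.5669/0.0833333 → 18 → s, 0.0990/0.0416667 → 2 → c; chars sc.

BH93sc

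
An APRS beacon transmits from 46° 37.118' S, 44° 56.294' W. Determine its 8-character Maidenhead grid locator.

GE73mj71

Add 180° to longitude and 90° to latitude: 135.06177, 43.38137.
Field: lon ⌊135.06177/20⌋ = 6 → G; lat ⌊43.38137/10⌋ = 4 → E.
Square: lon ⌊15.06177/2⌋ = 7; lat ⌊3.38137/1⌋ = 3.
Subsquare: lon ⌊1.06177/0.0833333⌋ = 12 → m; lat ⌊0.38137/0.0416667⌋ = 9 → j.
Extended square: lon ⌊0.06177/0.00833333⌋ = 7; lat ⌊0.00637/0.00416667⌋ = 1.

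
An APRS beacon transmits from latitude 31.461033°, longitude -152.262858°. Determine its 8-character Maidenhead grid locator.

BM31ul80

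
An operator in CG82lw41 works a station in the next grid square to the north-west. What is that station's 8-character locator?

CG82lw32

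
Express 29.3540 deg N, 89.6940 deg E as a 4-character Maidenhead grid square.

NL49

Add 180° to longitude and 90° to latitude: 269.69, 119.35.
Field (20°×10°, letters A–R): lon ⌊269.69/20⌋ = 13 → N; lat ⌊119.35/10⌋ = 11 → L.
Square (2°×1°, digits 0–9): lon ⌊9.69/2⌋ = 4; lat ⌊9.35/1⌋ = 9.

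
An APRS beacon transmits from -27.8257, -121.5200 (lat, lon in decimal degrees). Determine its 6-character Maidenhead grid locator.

CG92fe

Shift to the Maidenhead origin (180°W, 90°S): lon 58.4800, lat 62.1743.
Field: 58.4800/20 → 2 → C, 62.1743/10 → 6 → G; chars CG.
Square: 18.4800/2 → 9, 2.1743/1 → 2; chars 92.
Subsquare: 0.4800/0.0833333 → 5 → f, 0.1743/0.0416667 → 4 → e; chars fe.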